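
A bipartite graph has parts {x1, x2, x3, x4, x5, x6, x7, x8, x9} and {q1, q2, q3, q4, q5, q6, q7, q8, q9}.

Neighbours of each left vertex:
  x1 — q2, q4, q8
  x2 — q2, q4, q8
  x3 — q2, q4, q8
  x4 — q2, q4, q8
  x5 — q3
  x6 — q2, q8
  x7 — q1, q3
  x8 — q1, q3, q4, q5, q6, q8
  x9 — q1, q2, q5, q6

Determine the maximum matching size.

7

One maximum matching: x1→q4, x2→q2, x3→q8, x5→q3, x7→q1, x8→q5, x9→q6.
The set {x1, x2, x3, x4, x6} has only 3 neighbours ({q2, q4, q8}), so by Hall's theorem at most 7 of the 9 left vertices can be matched.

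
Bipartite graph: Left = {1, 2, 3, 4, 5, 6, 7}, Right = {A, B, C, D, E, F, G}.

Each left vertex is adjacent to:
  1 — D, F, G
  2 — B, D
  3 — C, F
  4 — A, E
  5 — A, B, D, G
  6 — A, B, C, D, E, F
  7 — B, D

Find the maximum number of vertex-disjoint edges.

One maximum matching: 1–F, 2–D, 3–C, 4–E, 5–G, 6–A, 7–B.
This saturates every left vertex, so 7 is the maximum.

7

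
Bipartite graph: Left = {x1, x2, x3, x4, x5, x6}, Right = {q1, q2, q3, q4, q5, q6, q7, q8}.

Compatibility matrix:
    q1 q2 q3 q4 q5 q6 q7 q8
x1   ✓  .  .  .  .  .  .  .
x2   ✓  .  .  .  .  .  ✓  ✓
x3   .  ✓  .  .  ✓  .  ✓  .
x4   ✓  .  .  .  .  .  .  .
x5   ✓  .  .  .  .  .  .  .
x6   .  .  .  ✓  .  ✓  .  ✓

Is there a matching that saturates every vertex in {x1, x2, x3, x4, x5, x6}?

No

The set {x1, x4, x5} has only 1 neighbour ({q1}), so by Hall's theorem at most 4 of the 6 left vertices can be matched.
Hence no matching covers every left vertex.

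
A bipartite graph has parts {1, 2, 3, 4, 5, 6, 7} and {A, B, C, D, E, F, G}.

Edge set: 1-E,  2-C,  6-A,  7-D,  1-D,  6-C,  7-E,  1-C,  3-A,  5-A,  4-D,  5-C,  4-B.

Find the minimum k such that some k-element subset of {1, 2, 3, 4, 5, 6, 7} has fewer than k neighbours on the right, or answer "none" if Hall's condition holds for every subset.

3

Take S = {2, 3, 5}. Its neighbourhood is {A, C}, so |N(S)| = 2 < |S| = 3.
Every subset of size less than 3 has at least as many neighbours as members, so 3 is the minimum.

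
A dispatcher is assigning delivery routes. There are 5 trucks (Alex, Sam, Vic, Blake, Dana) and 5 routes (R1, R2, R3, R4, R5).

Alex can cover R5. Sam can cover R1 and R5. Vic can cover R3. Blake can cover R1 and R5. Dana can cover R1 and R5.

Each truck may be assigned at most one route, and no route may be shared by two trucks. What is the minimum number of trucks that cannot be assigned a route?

2

One maximum matching: Alex→R5, Sam→R1, Vic→R3.
The set {Alex, Sam, Blake, Dana} has only 2 neighbours ({R1, R5}), so by Hall's theorem at most 3 of the 5 trucks can be matched.
That matches 3 of the 5, leaving 2 unmatched; no matching can do better.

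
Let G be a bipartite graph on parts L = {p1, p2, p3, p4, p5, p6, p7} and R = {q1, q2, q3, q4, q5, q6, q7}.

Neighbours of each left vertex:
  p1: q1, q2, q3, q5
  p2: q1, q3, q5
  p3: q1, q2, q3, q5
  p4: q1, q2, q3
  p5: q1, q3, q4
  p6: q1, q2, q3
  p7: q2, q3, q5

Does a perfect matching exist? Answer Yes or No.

No

The set {p1, p2, p3, p4, p6, p7} has only 4 neighbours ({q1, q2, q3, q5}), so by Hall's theorem at most 5 of the 7 left vertices can be matched.
Hence no matching covers every left vertex.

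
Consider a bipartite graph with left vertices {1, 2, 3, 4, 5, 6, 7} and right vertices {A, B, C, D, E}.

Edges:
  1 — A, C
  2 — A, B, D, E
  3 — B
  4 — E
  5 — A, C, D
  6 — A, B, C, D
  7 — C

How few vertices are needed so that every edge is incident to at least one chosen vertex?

5

The 5 edges 1–A, 2–D, 3–B, 4–E, 5–C form a matching, so any vertex cover needs at least 5 vertices (one per matched edge).
Conversely {A, B, C, D, E} meets every edge and has exactly 5 vertices, so 5 is optimal.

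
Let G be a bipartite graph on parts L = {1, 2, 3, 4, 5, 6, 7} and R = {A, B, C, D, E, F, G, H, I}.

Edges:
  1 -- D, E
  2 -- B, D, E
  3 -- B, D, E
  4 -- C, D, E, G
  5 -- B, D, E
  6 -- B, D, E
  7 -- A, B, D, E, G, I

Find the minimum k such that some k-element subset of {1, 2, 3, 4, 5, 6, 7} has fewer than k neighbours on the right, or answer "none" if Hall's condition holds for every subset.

Take S = {1, 2, 3, 5}. Its neighbourhood is {B, D, E}, so |N(S)| = 3 < |S| = 4.
Every subset of size less than 4 has at least as many neighbours as members, so 4 is the minimum.

4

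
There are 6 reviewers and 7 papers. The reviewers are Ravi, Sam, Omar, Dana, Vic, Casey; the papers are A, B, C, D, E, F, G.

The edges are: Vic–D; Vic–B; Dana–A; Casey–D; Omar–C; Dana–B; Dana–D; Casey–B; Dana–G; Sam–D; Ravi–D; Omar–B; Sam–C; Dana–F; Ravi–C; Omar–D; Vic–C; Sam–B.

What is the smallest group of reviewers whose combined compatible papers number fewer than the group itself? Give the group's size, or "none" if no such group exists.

Take S = {Ravi, Sam, Omar, Vic}. Its neighbourhood is {B, C, D}, so |N(S)| = 3 < |S| = 4.
Every subset of size less than 4 has at least as many neighbours as members, so 4 is the minimum.

4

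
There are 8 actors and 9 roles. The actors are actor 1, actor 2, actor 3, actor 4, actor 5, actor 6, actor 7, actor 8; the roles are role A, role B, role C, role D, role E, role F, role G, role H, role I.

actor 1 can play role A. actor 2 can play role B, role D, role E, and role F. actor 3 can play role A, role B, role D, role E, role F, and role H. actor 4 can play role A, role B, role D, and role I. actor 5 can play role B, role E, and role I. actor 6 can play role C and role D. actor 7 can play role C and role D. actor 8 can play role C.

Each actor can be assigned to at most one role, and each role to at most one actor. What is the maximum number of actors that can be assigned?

7

A valid assignment of size 7: actor 1→role A, actor 2→role F, actor 3→role H, actor 4→role B, actor 5→role E, actor 6→role C, actor 7→role D.
The set {actor 6, actor 7, actor 8} has only 2 neighbours ({role C, role D}), so by Hall's theorem at most 7 of the 8 actors can be matched.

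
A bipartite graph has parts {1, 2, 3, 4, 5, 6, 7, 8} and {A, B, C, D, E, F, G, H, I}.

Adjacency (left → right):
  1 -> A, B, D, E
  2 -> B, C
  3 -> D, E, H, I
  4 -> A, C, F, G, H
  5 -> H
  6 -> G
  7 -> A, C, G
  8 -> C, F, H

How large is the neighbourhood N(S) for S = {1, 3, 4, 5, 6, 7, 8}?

The union of neighbours of {1, 3, 4, 5, 6, 7, 8} is {A, B, C, D, E, F, G, H, I}, which has 9 elements.
Since |N(S)| = 9 ≥ |S| = 7, Hall's condition holds for this subset.

9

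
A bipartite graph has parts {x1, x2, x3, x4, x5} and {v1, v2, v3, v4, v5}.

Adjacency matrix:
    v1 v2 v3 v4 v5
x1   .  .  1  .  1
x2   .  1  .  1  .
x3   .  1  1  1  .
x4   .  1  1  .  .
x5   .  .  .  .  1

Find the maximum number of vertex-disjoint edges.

4

For example, pair x1-v5, x2-v4, x3-v3, x4-v2.
The set {x1, x2, x3, x4, x5} has only 4 neighbours ({v2, v3, v4, v5}), so by Hall's theorem at most 4 of the 5 left vertices can be matched.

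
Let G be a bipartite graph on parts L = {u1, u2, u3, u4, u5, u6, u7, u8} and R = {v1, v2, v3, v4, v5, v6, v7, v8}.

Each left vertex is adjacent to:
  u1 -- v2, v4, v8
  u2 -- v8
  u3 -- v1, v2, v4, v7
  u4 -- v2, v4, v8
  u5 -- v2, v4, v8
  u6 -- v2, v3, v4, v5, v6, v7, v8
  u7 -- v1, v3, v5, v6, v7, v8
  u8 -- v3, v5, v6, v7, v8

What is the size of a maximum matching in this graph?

7

For example, pair u1-v4, u2-v8, u3-v7, u4-v2, u6-v5, u7-v6, u8-v3.
The set {u1, u2, u4, u5} has only 3 neighbours ({v2, v4, v8}), so by Hall's theorem at most 7 of the 8 left vertices can be matched.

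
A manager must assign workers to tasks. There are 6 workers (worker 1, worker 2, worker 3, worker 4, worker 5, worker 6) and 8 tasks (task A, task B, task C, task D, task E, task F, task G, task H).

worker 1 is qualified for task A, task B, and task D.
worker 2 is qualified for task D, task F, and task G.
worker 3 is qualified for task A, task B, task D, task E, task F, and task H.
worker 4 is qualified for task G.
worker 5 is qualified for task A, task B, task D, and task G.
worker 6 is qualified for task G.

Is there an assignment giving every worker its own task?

No

The set {worker 4, worker 6} has only 1 neighbour ({task G}), so by Hall's theorem at most 5 of the 6 workers can be matched.
Hence no matching covers every worker.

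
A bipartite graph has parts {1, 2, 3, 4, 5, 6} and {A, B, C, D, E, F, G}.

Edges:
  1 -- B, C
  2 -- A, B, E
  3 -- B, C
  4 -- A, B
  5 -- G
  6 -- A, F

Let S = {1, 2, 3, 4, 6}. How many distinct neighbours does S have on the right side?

The union of neighbours of {1, 2, 3, 4, 6} is {A, B, C, E, F}, which has 5 elements.
Since |N(S)| = 5 ≥ |S| = 5, Hall's condition holds for this subset.

5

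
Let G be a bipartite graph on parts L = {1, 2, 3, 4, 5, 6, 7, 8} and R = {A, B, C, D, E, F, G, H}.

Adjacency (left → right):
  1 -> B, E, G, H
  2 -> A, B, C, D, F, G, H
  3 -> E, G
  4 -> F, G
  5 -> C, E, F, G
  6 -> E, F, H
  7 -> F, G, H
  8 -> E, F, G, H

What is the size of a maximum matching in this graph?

A valid assignment of size 7: 1-B, 2-A, 3-E, 4-G, 5-C, 6-H, 7-F.
The set {3, 4, 6, 7, 8} has only 4 neighbours ({E, F, G, H}), so by Hall's theorem at most 7 of the 8 left vertices can be matched.

7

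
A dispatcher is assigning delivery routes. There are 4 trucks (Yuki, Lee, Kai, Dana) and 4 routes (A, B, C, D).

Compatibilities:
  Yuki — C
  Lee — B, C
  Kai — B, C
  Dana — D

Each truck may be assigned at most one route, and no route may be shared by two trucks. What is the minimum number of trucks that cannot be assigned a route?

1

A valid assignment of size 3: Yuki–C, Lee–B, Dana–D.
The set {Yuki, Lee, Kai} has only 2 neighbours ({B, C}), so by Hall's theorem at most 3 of the 4 trucks can be matched.
That matches 3 of the 4, leaving 1 unmatched; no matching can do better.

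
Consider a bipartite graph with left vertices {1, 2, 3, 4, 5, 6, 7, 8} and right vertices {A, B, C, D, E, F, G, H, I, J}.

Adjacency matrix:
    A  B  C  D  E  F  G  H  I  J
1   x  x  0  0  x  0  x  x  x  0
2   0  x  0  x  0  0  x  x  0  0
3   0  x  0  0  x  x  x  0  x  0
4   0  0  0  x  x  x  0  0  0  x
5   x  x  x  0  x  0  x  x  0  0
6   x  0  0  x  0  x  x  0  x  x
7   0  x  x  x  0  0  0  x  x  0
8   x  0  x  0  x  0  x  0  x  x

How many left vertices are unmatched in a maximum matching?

One maximum matching: 1→A, 2→D, 3→G, 4→E, 5→B, 6→F, 7→H, 8→J.
All 8 left vertices are matched, so no larger matching exists.
That matches 8 of the 8, leaving 0 unmatched; no matching can do better.

0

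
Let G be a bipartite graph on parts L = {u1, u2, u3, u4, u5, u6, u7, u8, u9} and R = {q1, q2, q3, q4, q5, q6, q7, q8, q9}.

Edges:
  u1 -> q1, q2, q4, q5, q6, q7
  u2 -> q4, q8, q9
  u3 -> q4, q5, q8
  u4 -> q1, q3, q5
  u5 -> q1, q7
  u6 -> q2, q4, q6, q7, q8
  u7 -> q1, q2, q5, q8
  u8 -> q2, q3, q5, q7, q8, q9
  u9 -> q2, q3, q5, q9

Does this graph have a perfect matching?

For example, pair u1→q4, u2→q9, u3→q5, u4→q3, u5→q1, u6→q6, u7→q8, u8→q7, u9→q2.
All 9 left vertices are covered.

Yes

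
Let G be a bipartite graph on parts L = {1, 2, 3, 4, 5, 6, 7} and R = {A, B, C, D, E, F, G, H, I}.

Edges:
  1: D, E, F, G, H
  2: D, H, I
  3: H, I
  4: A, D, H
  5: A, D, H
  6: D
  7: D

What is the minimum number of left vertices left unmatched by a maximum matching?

One maximum matching: 1–G, 2–H, 3–I, 4–A, 5–D.
The set {2, 3, 4, 5, 6, 7} has only 4 neighbours ({A, D, H, I}), so by Hall's theorem at most 5 of the 7 left vertices can be matched.
That matches 5 of the 7, leaving 2 unmatched; no matching can do better.

2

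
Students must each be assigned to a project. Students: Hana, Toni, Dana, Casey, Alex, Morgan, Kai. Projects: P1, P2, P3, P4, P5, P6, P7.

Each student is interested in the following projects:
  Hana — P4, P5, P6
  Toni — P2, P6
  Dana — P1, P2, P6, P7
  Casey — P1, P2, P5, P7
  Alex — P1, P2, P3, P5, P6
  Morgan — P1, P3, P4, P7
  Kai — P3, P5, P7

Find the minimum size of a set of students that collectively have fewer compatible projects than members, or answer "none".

A matching saturating every student exists, for instance Hana→P6, Toni→P2, Dana→P1, Casey→P5, Alex→P3, Morgan→P4, Kai→P7.
By Hall's marriage theorem, this means |N(S)| ≥ |S| for every subset S, so no violating subset exists.

none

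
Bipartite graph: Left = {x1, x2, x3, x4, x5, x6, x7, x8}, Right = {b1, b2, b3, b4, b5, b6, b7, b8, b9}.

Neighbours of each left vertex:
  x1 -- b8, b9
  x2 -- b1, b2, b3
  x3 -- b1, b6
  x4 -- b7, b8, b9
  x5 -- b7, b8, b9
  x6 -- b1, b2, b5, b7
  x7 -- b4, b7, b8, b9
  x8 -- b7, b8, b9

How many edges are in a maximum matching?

7

For example, pair x1→b9, x2→b3, x3→b6, x4→b7, x5→b8, x6→b5, x7→b4.
The set {x1, x4, x5, x8} has only 3 neighbours ({b7, b8, b9}), so by Hall's theorem at most 7 of the 8 left vertices can be matched.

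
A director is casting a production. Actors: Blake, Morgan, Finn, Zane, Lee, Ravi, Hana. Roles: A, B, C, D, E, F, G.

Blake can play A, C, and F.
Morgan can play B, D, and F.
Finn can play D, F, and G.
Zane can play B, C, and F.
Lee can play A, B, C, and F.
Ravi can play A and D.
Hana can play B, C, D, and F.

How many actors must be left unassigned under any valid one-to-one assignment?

One maximum matching: Blake→A, Morgan→B, Finn→G, Zane→C, Lee→F, Ravi→D.
The set {Blake, Morgan, Zane, Lee, Ravi, Hana} has only 5 neighbours ({A, B, C, D, F}), so by Hall's theorem at most 6 of the 7 actors can be matched.
That matches 6 of the 7, leaving 1 unmatched; no matching can do better.

1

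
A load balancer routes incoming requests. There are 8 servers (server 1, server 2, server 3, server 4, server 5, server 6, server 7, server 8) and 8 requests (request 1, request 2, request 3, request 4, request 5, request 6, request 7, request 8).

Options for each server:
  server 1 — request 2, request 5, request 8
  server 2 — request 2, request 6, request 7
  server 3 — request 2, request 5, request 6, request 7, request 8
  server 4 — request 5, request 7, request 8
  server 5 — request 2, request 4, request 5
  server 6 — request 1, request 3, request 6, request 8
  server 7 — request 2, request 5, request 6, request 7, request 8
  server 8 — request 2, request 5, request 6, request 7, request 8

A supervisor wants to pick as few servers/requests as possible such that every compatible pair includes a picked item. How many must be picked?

A maximum matching has 7 edges (e.g. server 1–request 8, server 2–request 2, server 3–request 6, server 4–request 5, server 5–request 4, server 6–request 3, server 7–request 7).
By König's theorem the minimum vertex cover has the same size. One such cover is {server 5, server 6, request 2, request 5, request 6, request 7, request 8}.

7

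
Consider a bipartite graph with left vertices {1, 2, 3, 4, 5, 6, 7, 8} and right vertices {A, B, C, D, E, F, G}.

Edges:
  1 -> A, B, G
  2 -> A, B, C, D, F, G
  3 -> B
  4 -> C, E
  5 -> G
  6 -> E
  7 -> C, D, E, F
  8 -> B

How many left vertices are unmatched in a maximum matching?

1

For example, pair 1–A, 2–F, 3–B, 4–C, 5–G, 6–E, 7–D.
The set {3, 8} has only 1 neighbour ({B}), so by Hall's theorem at most 7 of the 8 left vertices can be matched.
That matches 7 of the 8, leaving 1 unmatched; no matching can do better.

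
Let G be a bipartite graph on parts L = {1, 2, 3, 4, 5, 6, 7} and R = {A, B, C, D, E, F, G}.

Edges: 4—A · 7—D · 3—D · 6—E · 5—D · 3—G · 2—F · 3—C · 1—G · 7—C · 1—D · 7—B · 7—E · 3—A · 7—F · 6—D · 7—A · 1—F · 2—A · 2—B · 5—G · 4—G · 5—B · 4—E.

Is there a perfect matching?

One maximum matching: 1–D, 2–F, 3–C, 4–G, 5–B, 6–E, 7–A.
All 7 left vertices are covered.

Yes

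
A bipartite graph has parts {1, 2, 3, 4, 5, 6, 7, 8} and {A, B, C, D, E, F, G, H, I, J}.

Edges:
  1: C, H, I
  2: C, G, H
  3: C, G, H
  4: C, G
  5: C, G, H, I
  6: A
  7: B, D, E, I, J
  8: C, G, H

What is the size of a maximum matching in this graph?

6

One maximum matching: 1–I, 2–H, 3–G, 4–C, 6–A, 7–J.
The set {1, 2, 3, 4, 5, 8} has only 4 neighbours ({C, G, H, I}), so by Hall's theorem at most 6 of the 8 left vertices can be matched.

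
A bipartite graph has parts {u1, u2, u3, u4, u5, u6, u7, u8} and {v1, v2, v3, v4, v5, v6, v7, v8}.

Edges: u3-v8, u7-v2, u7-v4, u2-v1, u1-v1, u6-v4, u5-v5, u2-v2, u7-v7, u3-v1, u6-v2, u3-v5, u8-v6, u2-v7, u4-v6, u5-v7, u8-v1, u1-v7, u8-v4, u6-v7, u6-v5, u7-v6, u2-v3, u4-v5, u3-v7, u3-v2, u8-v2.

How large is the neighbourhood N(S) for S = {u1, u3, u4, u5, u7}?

7

The union of neighbours of {u1, u3, u4, u5, u7} is {v1, v2, v4, v5, v6, v7, v8}, which has 7 elements.
Since |N(S)| = 7 ≥ |S| = 5, Hall's condition holds for this subset.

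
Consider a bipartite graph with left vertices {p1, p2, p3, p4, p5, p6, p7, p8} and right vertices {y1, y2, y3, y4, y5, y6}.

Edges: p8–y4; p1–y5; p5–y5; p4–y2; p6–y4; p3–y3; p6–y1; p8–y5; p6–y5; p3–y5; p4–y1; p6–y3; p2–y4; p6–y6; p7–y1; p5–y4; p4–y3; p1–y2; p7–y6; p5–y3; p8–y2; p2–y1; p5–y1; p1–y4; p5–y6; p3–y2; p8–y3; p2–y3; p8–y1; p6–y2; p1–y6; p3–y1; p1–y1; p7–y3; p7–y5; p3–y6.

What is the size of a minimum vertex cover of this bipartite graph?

A maximum matching has 6 edges (e.g. p1–y5, p2–y4, p3–y1, p4–y2, p5–y3, p6–y6).
By König's theorem the minimum vertex cover has the same size. One such cover is {y1, y2, y3, y4, y5, y6}.

6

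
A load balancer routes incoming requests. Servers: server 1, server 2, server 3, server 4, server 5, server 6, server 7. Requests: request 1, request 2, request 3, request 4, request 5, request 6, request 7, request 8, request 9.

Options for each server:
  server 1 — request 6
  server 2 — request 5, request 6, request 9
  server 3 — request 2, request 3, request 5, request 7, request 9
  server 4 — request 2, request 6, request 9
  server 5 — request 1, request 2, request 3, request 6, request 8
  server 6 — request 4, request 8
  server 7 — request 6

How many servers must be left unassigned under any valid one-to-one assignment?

A valid assignment of size 6: server 1–request 6, server 2–request 5, server 3–request 7, server 4–request 9, server 5–request 2, server 6–request 4.
The set {server 1, server 7} has only 1 neighbour ({request 6}), so by Hall's theorem at most 6 of the 7 servers can be matched.
That matches 6 of the 7, leaving 1 unmatched; no matching can do better.

1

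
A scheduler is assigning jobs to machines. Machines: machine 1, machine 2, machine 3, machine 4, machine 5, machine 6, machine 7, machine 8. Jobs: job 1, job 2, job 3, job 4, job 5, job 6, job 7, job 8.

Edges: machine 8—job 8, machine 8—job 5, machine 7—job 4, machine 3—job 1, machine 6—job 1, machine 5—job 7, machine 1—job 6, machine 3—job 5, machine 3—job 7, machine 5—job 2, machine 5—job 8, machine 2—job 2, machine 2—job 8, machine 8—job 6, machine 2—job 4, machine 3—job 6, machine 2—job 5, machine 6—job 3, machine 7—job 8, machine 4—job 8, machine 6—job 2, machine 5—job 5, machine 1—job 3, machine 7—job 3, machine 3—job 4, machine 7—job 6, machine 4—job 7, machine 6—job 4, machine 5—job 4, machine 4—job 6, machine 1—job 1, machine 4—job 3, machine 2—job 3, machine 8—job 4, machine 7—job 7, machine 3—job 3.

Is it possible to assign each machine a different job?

Yes

A valid assignment of size 8: machine 1-job 1, machine 2-job 8, machine 3-job 5, machine 4-job 3, machine 5-job 4, machine 6-job 2, machine 7-job 7, machine 8-job 6.
All 8 machines are covered.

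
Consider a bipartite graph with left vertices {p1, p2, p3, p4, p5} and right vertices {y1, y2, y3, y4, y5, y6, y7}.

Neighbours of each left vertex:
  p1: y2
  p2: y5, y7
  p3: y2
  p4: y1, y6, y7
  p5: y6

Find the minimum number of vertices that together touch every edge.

4

{p2, p4, p5, y2} is a vertex cover of size 4: every edge has an endpoint in this set.
No smaller cover exists because p1–y2, p2–y5, p4–y7, p5–y6 is a matching of size 4, and a cover must include an endpoint of each of these disjoint edges (König's theorem).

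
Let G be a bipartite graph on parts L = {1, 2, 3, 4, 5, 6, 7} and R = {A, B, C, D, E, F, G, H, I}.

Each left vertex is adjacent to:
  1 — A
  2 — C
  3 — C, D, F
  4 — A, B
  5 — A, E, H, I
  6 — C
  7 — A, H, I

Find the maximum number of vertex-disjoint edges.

A valid assignment of size 6: 1–A, 2–C, 3–F, 4–B, 5–E, 7–I.
The set {2, 6} has only 1 neighbour ({C}), so by Hall's theorem at most 6 of the 7 left vertices can be matched.

6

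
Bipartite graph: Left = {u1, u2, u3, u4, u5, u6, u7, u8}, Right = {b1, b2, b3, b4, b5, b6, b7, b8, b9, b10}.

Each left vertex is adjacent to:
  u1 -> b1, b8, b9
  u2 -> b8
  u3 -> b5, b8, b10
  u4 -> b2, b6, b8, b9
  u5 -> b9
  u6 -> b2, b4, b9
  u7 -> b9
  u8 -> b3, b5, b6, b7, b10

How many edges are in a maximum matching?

7

A valid assignment of size 7: u1→b1, u2→b8, u3→b5, u4→b6, u5→b9, u6→b4, u8→b7.
The set {u5, u7} has only 1 neighbour ({b9}), so by Hall's theorem at most 7 of the 8 left vertices can be matched.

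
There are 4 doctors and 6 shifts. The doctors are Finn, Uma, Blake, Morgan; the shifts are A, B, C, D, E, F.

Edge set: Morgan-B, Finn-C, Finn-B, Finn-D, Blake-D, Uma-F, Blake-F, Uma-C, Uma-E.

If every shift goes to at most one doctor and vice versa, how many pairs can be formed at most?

A valid assignment of size 4: Finn→C, Uma→E, Blake→F, Morgan→B.
This saturates every doctor, so 4 is the maximum.

4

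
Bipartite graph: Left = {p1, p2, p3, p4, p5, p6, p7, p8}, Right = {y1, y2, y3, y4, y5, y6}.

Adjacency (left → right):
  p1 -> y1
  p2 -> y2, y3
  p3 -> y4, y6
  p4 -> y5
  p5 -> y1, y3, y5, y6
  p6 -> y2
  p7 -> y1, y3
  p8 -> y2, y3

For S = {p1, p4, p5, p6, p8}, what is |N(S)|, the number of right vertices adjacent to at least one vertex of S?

5

The union of neighbours of {p1, p4, p5, p6, p8} is {y1, y2, y3, y5, y6}, which has 5 elements.
Since |N(S)| = 5 ≥ |S| = 5, Hall's condition holds for this subset.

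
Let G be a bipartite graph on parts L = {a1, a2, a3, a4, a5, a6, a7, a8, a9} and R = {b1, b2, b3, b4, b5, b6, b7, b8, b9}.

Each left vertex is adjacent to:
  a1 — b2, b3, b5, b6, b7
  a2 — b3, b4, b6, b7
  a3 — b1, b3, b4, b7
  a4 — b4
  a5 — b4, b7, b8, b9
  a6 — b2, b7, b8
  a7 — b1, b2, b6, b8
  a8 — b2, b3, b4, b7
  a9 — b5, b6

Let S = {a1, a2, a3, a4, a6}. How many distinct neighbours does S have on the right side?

8

The union of neighbours of {a1, a2, a3, a4, a6} is {b1, b2, b3, b4, b5, b6, b7, b8}, which has 8 elements.
Since |N(S)| = 8 ≥ |S| = 5, Hall's condition holds for this subset.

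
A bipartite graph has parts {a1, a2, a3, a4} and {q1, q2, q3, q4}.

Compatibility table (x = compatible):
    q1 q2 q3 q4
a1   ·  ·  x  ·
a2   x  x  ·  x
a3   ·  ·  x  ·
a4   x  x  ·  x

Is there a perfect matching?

The set {a1, a3} has only 1 neighbour ({q3}), so by Hall's theorem at most 3 of the 4 left vertices can be matched.
Hence no matching covers every left vertex.

No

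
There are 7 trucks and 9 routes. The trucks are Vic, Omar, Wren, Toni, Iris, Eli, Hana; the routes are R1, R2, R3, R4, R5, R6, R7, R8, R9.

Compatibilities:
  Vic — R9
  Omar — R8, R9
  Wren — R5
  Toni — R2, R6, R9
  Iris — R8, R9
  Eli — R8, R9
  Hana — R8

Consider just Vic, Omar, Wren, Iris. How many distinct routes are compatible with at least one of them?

3

The union of neighbours of {Vic, Omar, Wren, Iris} is {R5, R8, R9}, which has 3 elements.
Since |N(S)| = 3 < |S| = 4, Hall's condition fails for this subset.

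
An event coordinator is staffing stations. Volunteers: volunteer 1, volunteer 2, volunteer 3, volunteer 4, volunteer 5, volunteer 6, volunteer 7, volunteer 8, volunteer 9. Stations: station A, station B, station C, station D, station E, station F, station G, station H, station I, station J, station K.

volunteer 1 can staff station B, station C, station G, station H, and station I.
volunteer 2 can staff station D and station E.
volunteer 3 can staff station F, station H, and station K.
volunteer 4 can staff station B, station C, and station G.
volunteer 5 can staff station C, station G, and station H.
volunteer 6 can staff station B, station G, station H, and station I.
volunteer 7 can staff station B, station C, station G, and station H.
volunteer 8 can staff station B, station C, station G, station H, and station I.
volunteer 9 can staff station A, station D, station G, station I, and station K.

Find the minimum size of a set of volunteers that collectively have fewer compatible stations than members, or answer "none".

6

Take S = {volunteer 1, volunteer 4, volunteer 5, volunteer 6, volunteer 7, volunteer 8}. Its neighbourhood is {station B, station C, station G, station H, station I}, so |N(S)| = 5 < |S| = 6.
Every subset of size less than 6 has at least as many neighbours as members, so 6 is the minimum.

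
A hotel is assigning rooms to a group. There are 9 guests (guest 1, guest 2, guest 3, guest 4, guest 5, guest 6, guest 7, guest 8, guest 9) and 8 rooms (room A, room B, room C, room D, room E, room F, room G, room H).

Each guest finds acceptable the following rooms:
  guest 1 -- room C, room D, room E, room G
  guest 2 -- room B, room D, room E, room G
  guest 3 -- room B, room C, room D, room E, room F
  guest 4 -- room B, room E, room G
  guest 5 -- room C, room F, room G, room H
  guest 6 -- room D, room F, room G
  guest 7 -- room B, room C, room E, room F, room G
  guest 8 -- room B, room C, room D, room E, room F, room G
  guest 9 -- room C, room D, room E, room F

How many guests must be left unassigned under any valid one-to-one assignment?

For example, pair guest 1→room G, guest 2→room B, guest 3→room D, guest 4→room E, guest 5→room H, guest 6→room F, guest 7→room C.
The set {guest 1, guest 2, guest 3, guest 4, guest 6, guest 7, guest 8, guest 9} has only 6 neighbours ({room B, room C, room D, room E, room F, room G}), so by Hall's theorem at most 7 of the 9 guests can be matched.
That matches 7 of the 9, leaving 2 unmatched; no matching can do better.

2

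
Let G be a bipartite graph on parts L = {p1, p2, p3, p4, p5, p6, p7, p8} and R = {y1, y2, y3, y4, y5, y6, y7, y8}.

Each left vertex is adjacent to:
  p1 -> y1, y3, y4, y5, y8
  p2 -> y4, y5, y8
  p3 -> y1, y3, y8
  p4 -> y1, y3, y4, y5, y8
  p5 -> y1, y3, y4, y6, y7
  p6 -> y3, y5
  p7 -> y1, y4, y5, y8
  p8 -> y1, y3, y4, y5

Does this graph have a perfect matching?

No

The set {p1, p2, p3, p4, p6, p7, p8} has only 5 neighbours ({y1, y3, y4, y5, y8}), so by Hall's theorem at most 6 of the 8 left vertices can be matched.
Hence no matching covers every left vertex.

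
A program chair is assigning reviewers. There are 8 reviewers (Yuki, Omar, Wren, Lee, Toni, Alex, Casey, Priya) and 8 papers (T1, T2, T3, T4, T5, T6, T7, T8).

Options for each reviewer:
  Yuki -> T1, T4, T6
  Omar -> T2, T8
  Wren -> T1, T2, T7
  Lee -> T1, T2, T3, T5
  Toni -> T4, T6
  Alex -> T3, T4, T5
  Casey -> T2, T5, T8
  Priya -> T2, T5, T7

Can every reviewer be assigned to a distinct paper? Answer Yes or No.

Yes

For example, pair Yuki-T6, Omar-T8, Wren-T2, Lee-T1, Toni-T4, Alex-T3, Casey-T5, Priya-T7.
Every reviewer is matched, so this is a perfect matching.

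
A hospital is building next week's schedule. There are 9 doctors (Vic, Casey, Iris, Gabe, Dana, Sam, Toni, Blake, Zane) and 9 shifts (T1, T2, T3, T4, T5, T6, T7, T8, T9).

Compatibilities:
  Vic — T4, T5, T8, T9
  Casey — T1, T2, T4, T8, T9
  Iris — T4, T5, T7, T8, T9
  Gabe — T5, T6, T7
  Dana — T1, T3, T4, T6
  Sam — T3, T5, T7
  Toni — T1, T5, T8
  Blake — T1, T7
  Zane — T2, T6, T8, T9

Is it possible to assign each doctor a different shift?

For example, pair Vic→T8, Casey→T2, Iris→T4, Gabe→T6, Dana→T1, Sam→T3, Toni→T5, Blake→T7, Zane→T9.
Every doctor is matched, so this is a perfect matching.

Yes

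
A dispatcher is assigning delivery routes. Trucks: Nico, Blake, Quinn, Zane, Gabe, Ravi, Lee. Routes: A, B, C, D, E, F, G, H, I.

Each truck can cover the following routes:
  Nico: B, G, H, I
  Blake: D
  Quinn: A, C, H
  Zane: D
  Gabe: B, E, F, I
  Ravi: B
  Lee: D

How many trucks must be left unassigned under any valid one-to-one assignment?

2

A valid assignment of size 5: Nico–G, Blake–D, Quinn–C, Gabe–E, Ravi–B.
The set {Blake, Zane, Lee} has only 1 neighbour ({D}), so by Hall's theorem at most 5 of the 7 trucks can be matched.
That matches 5 of the 7, leaving 2 unmatched; no matching can do better.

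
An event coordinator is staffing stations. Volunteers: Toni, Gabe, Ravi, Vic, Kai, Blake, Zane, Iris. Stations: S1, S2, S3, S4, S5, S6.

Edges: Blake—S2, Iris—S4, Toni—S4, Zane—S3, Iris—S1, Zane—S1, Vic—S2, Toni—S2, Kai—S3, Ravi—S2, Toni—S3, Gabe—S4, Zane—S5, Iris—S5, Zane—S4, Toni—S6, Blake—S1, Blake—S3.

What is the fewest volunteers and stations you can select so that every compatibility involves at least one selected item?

{Toni, S1, S2, S3, S4, S5} is a vertex cover of size 6: every edge has an endpoint in this set.
No smaller cover exists because Toni–S6, Gabe–S4, Ravi–S2, Kai–S3, Blake–S1, Zane–S5 is a matching of size 6, and a cover must include an endpoint of each of these disjoint edges (König's theorem).

6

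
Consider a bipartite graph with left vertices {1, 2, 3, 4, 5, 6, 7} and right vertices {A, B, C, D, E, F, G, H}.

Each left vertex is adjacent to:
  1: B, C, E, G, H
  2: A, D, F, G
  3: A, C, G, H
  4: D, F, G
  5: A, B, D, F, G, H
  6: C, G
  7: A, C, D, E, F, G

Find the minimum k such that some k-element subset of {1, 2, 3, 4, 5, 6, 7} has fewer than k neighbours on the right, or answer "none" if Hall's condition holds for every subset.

none

A matching saturating every left vertex exists, for instance 1→E, 2→D, 3→H, 4→F, 5→A, 6→C, 7→G.
By Hall's marriage theorem, this means |N(S)| ≥ |S| for every subset S, so no violating subset exists.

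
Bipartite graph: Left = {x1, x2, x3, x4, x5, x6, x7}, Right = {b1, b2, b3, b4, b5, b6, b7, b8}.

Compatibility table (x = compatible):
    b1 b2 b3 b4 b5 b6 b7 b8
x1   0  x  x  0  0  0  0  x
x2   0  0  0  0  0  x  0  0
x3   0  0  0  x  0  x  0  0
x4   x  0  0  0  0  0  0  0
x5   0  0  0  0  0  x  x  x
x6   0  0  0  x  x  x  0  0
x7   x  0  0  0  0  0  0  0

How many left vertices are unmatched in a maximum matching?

1

A valid assignment of size 6: x1→b3, x2→b6, x3→b4, x4→b1, x5→b8, x6→b5.
The set {x4, x7} has only 1 neighbour ({b1}), so by Hall's theorem at most 6 of the 7 left vertices can be matched.
That matches 6 of the 7, leaving 1 unmatched; no matching can do better.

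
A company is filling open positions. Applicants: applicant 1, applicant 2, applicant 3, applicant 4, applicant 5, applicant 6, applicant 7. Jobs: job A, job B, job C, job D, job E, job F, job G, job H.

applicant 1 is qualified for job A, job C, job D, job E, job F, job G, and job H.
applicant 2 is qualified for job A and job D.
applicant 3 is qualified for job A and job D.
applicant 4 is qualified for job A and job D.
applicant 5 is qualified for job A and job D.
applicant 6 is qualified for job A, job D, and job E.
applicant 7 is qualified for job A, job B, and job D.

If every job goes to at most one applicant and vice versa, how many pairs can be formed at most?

A valid assignment of size 5: applicant 1-job F, applicant 2-job D, applicant 3-job A, applicant 6-job E, applicant 7-job B.
The set {applicant 2, applicant 3, applicant 4, applicant 5} has only 2 neighbours ({job A, job D}), so by Hall's theorem at most 5 of the 7 applicants can be matched.

5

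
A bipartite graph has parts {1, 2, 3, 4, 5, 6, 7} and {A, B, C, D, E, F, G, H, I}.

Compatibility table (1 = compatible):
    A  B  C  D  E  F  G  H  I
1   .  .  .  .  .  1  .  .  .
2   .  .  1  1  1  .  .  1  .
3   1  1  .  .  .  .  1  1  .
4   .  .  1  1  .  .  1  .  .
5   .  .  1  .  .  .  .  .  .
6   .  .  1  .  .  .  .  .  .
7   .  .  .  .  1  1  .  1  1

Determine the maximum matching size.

For example, pair 1→F, 2→E, 3→B, 4→G, 5→C, 7→H.
The set {5, 6} has only 1 neighbour ({C}), so by Hall's theorem at most 6 of the 7 left vertices can be matched.

6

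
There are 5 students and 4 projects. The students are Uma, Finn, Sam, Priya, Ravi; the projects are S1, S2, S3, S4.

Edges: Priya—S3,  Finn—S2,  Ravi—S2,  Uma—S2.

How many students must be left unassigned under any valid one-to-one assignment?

3

For example, pair Uma→S2, Priya→S3.
The set {Uma, Finn, Sam, Ravi} has only 1 neighbour ({S2}), so by Hall's theorem at most 2 of the 5 students can be matched.
That matches 2 of the 5, leaving 3 unmatched; no matching can do better.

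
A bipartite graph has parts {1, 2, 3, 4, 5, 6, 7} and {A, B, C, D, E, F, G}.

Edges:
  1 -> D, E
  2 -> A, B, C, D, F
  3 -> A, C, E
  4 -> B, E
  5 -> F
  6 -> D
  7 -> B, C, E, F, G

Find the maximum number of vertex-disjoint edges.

7

A valid assignment of size 7: 1-E, 2-A, 3-C, 4-B, 5-F, 6-D, 7-G.
All 7 left vertices are matched, so no larger matching exists.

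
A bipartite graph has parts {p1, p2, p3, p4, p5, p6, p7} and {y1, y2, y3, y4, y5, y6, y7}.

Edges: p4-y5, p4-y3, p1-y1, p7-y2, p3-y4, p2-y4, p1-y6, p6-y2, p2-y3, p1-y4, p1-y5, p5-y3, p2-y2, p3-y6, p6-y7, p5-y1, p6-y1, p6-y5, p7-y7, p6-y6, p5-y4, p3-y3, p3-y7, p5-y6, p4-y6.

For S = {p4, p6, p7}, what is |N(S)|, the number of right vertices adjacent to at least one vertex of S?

6

The union of neighbours of {p4, p6, p7} is {y1, y2, y3, y5, y6, y7}, which has 6 elements.
Since |N(S)| = 6 ≥ |S| = 3, Hall's condition holds for this subset.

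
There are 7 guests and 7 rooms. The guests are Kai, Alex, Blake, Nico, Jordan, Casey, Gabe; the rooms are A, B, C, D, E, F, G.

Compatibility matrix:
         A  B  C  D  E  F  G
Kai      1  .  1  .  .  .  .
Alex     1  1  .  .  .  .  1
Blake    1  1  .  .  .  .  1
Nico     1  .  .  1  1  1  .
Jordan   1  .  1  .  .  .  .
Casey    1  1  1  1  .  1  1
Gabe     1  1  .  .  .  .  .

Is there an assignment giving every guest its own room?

The set {Kai, Alex, Blake, Jordan, Gabe} has only 4 neighbours ({A, B, C, G}), so by Hall's theorem at most 6 of the 7 guests can be matched.
Hence no matching covers every guest.

No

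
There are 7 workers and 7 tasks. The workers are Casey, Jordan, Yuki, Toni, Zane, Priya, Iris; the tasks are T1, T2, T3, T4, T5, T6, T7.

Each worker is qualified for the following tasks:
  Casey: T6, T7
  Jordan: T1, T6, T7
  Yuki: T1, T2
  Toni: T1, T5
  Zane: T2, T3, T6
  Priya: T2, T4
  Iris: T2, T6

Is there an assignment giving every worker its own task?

Yes

One maximum matching: Casey→T7, Jordan→T1, Yuki→T2, Toni→T5, Zane→T3, Priya→T4, Iris→T6.
All 7 workers are covered.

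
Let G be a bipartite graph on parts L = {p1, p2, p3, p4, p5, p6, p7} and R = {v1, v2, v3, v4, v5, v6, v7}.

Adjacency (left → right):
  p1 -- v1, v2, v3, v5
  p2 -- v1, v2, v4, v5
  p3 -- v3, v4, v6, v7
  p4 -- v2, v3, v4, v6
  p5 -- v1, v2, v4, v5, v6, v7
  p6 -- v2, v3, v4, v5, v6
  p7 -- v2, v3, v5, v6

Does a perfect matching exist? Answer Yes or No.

Yes

A valid assignment of size 7: p1–v1, p2–v4, p3–v7, p4–v6, p5–v5, p6–v3, p7–v2.
All 7 left vertices are covered.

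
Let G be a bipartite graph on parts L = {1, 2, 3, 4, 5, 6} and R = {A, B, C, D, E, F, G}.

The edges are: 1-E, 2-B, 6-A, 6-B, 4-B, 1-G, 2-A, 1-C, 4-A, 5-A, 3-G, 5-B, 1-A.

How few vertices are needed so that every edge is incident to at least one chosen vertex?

4

{1, 3, A, B} is a vertex cover of size 4: every edge has an endpoint in this set.
No smaller cover exists because 1–E, 2–A, 3–G, 4–B is a matching of size 4, and a cover must include an endpoint of each of these disjoint edges (König's theorem).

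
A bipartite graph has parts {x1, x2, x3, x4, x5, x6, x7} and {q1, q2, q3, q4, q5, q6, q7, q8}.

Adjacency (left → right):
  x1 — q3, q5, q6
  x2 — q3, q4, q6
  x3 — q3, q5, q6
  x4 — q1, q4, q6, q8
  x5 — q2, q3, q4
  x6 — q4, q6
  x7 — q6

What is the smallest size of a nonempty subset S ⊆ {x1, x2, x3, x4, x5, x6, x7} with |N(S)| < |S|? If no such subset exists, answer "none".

Take S = {x1, x2, x3, x6, x7}. Its neighbourhood is {q3, q4, q5, q6}, so |N(S)| = 4 < |S| = 5.
Every subset of size less than 5 has at least as many neighbours as members, so 5 is the minimum.

5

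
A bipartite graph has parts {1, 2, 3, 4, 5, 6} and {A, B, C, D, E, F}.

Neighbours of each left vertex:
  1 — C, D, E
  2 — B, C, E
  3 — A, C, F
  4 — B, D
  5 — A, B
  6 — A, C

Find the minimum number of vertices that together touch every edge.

6

A maximum matching has 6 edges (e.g. 1–E, 2–B, 3–F, 4–D, 5–A, 6–C).
By König's theorem the minimum vertex cover has the same size. One such cover is {1, 2, 3, 4, 5, 6}.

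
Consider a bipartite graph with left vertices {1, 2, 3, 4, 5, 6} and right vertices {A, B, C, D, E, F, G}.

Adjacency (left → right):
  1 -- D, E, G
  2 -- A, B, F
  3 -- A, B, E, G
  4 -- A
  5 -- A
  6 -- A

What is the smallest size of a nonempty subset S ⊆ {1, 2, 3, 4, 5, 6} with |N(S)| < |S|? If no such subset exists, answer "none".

2

Take S = {4, 5}. Its neighbourhood is {A}, so |N(S)| = 1 < |S| = 2.
No single vertex violates Hall's condition since each has at least one neighbour, so 2 is the minimum.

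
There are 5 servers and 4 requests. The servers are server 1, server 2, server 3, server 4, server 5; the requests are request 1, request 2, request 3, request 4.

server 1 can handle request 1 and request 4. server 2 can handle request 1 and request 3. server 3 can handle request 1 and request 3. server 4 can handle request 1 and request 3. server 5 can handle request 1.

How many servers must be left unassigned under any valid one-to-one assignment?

2

For example, pair server 1-request 4, server 2-request 1, server 3-request 3.
The set {server 2, server 3, server 4, server 5} has only 2 neighbours ({request 1, request 3}), so by Hall's theorem at most 3 of the 5 servers can be matched.
That matches 3 of the 5, leaving 2 unmatched; no matching can do better.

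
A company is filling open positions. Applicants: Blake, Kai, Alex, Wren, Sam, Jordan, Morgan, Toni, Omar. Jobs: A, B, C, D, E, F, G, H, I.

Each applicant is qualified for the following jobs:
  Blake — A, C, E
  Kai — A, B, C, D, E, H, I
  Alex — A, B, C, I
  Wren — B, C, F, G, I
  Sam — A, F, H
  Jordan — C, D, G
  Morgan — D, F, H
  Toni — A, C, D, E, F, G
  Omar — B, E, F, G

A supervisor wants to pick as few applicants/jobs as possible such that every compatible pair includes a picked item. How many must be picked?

9

A maximum matching has 9 edges (e.g. Blake–C, Kai–E, Alex–I, Wren–G, Sam–H, Jordan–D, Morgan–F, Toni–A, Omar–B).
By König's theorem the minimum vertex cover has the same size. One such cover is {Blake, Kai, Alex, Wren, Sam, Jordan, Morgan, Toni, Omar}.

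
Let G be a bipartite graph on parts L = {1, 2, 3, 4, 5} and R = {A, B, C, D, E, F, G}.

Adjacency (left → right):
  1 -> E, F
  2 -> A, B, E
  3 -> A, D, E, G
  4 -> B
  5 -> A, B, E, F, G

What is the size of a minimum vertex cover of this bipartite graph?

5

{1, 2, 3, 4, 5} is a vertex cover of size 5: every edge has an endpoint in this set.
No smaller cover exists because 1–F, 2–E, 3–D, 4–B, 5–G is a matching of size 5, and a cover must include an endpoint of each of these disjoint edges (König's theorem).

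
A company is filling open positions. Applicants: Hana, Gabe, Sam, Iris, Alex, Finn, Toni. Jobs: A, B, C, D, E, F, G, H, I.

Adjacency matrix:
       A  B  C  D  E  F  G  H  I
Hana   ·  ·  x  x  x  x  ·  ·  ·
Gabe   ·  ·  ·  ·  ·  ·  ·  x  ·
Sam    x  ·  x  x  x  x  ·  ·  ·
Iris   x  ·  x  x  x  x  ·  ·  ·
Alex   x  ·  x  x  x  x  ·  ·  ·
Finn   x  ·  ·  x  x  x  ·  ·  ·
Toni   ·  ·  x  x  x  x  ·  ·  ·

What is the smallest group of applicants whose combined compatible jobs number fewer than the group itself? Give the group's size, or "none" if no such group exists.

Take S = {Hana, Sam, Iris, Alex, Finn, Toni}. Its neighbourhood is {A, C, D, E, F}, so |N(S)| = 5 < |S| = 6.
Every subset of size less than 6 has at least as many neighbours as members, so 6 is the minimum.

6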